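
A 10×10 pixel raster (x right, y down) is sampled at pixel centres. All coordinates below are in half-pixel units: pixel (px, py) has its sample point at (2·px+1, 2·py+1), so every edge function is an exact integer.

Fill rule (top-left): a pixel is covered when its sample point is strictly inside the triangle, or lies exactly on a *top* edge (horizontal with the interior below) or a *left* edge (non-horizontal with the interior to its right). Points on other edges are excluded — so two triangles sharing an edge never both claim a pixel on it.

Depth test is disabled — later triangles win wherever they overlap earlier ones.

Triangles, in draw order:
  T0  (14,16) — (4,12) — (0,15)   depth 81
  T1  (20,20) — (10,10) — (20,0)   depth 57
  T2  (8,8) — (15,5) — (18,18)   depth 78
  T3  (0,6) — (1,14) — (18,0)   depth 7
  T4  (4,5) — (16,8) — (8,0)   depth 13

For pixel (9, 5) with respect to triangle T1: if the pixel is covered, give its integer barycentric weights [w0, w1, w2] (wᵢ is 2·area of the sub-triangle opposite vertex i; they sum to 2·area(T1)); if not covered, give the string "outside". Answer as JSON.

T0:
  2·area = 46  (B↔C swapped to make it positive)
  edge (14, 16)→(0, 15): d=(-14,-1) top-left  bias=+0
  edge (0, 15)→(4, 12): d=(4,-3) top-left  bias=+0
  edge (4, 12)→(14, 16): d=(10,4) right/bottom  bias=-1
    (1,6)@(3, 13): e=[31,1,14] → #
    (2,6)@(5, 13): e=[33,7,6] → #
    (3,6)@(7, 13): e=[35,13,-2] → ·
    (0,7)@(1, 15): e=[1,3,42] → #
    (3,7)@(7, 15): e=[7,21,18] → #
    (4,7)@(9, 15): e=[9,27,10] → #
    (5,7)@(11, 15): e=[11,33,2] → #
    (6,7)@(13, 15): e=[13,39,-6] → ·
    (0,8)@(1, 17): e=[-27,11,62] → ·
    (1,8)@(3, 17): e=[-25,17,54] → ·
    (2,8)@(5, 17): e=[-23,23,46] → ·
    (3,8)@(7, 17): e=[-21,29,38] → ·
  covered (8 px):
    · · · · · · · · · ·
    · · · · · · · · · ·
    · · · · · · · · · ·
    · · · · · · · · · ·
    · · · · · · · · · ·
    · · · · · · · · · ·
    · # # · · · · · · ·
    # # # # # # · · · ·
    · · · · · · · · · ·
    · · · · · · · · · ·
T1:
  2·area = 200
  edge (20, 20)→(10, 10): d=(-10,-10) top-left  bias=+0
  edge (10, 10)→(20, 0): d=(10,-10) top-left  bias=+0
  edge (20, 0)→(20, 20): d=(0,20) right/bottom  bias=-1
    (0,0)@(1, 1): e=[0,-180,380] → ·  [on edge]
    (9,0)@(19, 1): e=[180,0,20] → #  [on edge]
    (1,1)@(3, 3): e=[0,-140,340] → ·  [on edge]
    (8,1)@(17, 3): e=[140,0,60] → #  [on edge]
    (2,2)@(5, 5): e=[0,-100,300] → ·  [on edge]
    (7,2)@(15, 5): e=[100,0,100] → #  [on edge]
    (3,3)@(7, 7): e=[0,-60,260] → ·  [on edge]
    (6,3)@(13, 7): e=[60,0,140] → #  [on edge]
    (4,4)@(9, 9): e=[0,-20,220] → ·  [on edge]
    (5,4)@(11, 9): e=[20,0,180] → #  [on edge]
    (4,5)@(9, 11): e=[-20,0,220] → ·  [on edge]
    (5,5)@(11, 11): e=[0,20,180] → #  [on edge]
    (3,6)@(7, 13): e=[-60,0,260] → ·  [on edge]
    (6,6)@(13, 13): e=[0,60,140] → #  [on edge]
    (2,7)@(5, 15): e=[-100,0,300] → ·  [on edge]
    (7,7)@(15, 15): e=[0,100,100] → #  [on edge]
    (1,8)@(3, 17): e=[-140,0,340] → ·  [on edge]
    (8,8)@(17, 17): e=[0,140,60] → #  [on edge]
    (0,9)@(1, 19): e=[-180,0,380] → ·  [on edge]
    (9,9)@(19, 19): e=[0,180,20] → #  [on edge]
  covered (30 px):
    · · · · · · · · · #
    · · · · · · · · # #
    · · · · · · · # # #
    · · · · · · # # # #
    · · · · · # # # # #
    · · · · · # # # # #
    · · · · · · # # # #
    · · · · · · · # # #
    · · · · · · · · # #
    · · · · · · · · · #
T2:
  2·area = 100
  edge (8, 8)→(15, 5): d=(7,-3) top-left  bias=+0
  edge (15, 5)→(18, 18): d=(3,13) right/bottom  bias=-1
  edge (18, 18)→(8, 8): d=(-10,-10) top-left  bias=+0
    (0,0)@(1, 1): e=[-70,170,0] → ·  [on edge]
    (1,1)@(3, 3): e=[-50,150,0] → ·  [on edge]
    (2,2)@(5, 5): e=[-30,130,0] → ·  [on edge]
    (7,2)@(15, 5): e=[0,0,100] → ·  [on edge]
    (3,3)@(7, 7): e=[-10,110,0] → ·  [on edge]
    (5,3)@(11, 7): e=[2,58,40] → #
    (6,3)@(13, 7): e=[8,32,60] → #
    (7,3)@(15, 7): e=[14,6,80] → #
    (8,3)@(17, 7): e=[20,-20,100] → ·
    (4,4)@(9, 9): e=[10,90,0] → #  [on edge]
    (8,4)@(17, 9): e=[34,-14,80] → ·
    (0,5)@(1, 11): e=[0,200,-100] → ·  [on edge]
    (5,5)@(11, 11): e=[30,70,0] → #  [on edge]
    (6,6)@(13, 13): e=[50,50,0] → #  [on edge]
    (7,7)@(15, 15): e=[70,30,0] → #  [on edge]
    (8,8)@(17, 17): e=[90,10,0] → #  [on edge]
    (9,9)@(19, 19): e=[110,-10,0] → ·  [on edge]
  covered (15 px):
    · · · · · · · · · ·
    · · · · · · · · · ·
    · · · · · · · · · ·
    · · · · · # # # · ·
    · · · · # # # # · ·
    · · · · · # # # · ·
    · · · · · · # # · ·
    · · · · · · · # # ·
    · · · · · · · · # ·
    · · · · · · · · · ·
T3:
  2·area = 150  (B↔C swapped to make it positive)
  edge (0, 6)→(18, 0): d=(18,-6) top-left  bias=+0
  edge (18, 0)→(1, 14): d=(-17,14) right/bottom  bias=-1
  edge (1, 14)→(0, 6): d=(-1,-8) top-left  bias=+0
    (7,0)@(15, 1): e=[0,25,125] → #  [on edge]
    (8,0)@(17, 1): e=[12,-3,141] → ·
    (4,1)@(9, 3): e=[0,75,75] → #  [on edge]
    (5,1)@(11, 3): e=[12,47,91] → #
    (6,1)@(13, 3): e=[24,19,107] → #
    (7,1)@(15, 3): e=[36,-9,123] → ·
    (1,2)@(3, 5): e=[0,125,25] → #  [on edge]
    (2,2)@(5, 5): e=[12,97,41] → #
    (3,2)@(7, 5): e=[24,69,57] → #
    (6,2)@(13, 5): e=[60,-15,105] → ·
    (0,3)@(1, 7): e=[24,119,7] → #
    (5,3)@(11, 7): e=[84,-21,87] → ·
  covered (21 px):
    · · · · · · · # · ·
    · · · · # # # · · ·
    · # # # # # · · · ·
    # # # # # · · · · ·
    # # # # · · · · · ·
    # # · · · · · · · ·
    # · · · · · · · · ·
    · · · · · · · · · ·
    · · · · · · · · · ·
    · · · · · · · · · ·
T4:
  2·area = 72  (B↔C swapped to make it positive)
  edge (4, 5)→(8, 0): d=(4,-5) top-left  bias=+0
  edge (8, 0)→(16, 8): d=(8,8) right/bottom  bias=-1
  edge (16, 8)→(4, 5): d=(-12,-3) top-left  bias=+0
    (4,0)@(9, 1): e=[9,0,63] → ·  [on edge]
    (3,1)@(7, 3): e=[7,32,33] → #
    (4,1)@(9, 3): e=[17,16,39] → #
    (5,1)@(11, 3): e=[27,0,45] → ·  [on edge]
    (2,2)@(5, 5): e=[5,64,3] → #
    (5,2)@(11, 5): e=[35,16,21] → #
    (6,2)@(13, 5): e=[45,0,27] → ·  [on edge]
    (2,3)@(5, 7): e=[13,80,-21] → ·
    (3,3)@(7, 7): e=[23,64,-15] → ·
    (4,3)@(9, 7): e=[33,48,-9] → ·
    (5,3)@(11, 7): e=[43,32,-3] → ·
    (6,3)@(13, 7): e=[53,16,3] → #
    (7,3)@(15, 7): e=[63,0,9] → ·  [on edge]
    (8,4)@(17, 9): e=[81,0,-9] → ·  [on edge]
    (9,5)@(19, 11): e=[99,0,-27] → ·  [on edge]
  covered (7 px):
    · · · · · · · · · ·
    · · · # # · · · · ·
    · · # # # # · · · ·
    · · · · · · # · · ·
    · · · · · · · · · ·
    · · · · · · · · · ·
    · · · · · · · · · ·
    · · · · · · · · · ·
    · · · · · · · · · ·
    · · · · · · · · · ·

Result: [100,20,80]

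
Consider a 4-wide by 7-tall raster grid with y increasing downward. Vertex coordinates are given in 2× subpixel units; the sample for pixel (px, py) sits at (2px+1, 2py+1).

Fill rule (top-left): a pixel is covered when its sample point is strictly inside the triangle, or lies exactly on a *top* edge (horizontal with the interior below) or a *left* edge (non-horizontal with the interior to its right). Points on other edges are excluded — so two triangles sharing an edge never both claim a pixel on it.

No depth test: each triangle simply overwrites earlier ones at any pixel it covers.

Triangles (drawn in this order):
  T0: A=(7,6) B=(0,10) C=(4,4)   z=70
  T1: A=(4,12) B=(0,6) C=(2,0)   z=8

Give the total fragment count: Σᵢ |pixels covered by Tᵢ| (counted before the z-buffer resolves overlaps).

T0:
  2·area = 26
  edge (7, 6)→(0, 10): d=(-7,4) right/bottom  bias=-1
  edge (0, 10)→(4, 4): d=(4,-6) top-left  bias=+0
  edge (4, 4)→(7, 6): d=(3,2) right/bottom  bias=-1
    (2,2)@(5, 5): e=[15,10,1] → X
    (3,2)@(7, 5): e=[7,22,-3] → .
    (1,3)@(3, 7): e=[9,6,11] → X
    (3,3)@(7, 7): e=[-7,30,3] → .
    (0,4)@(1, 9): e=[3,2,21] → X
    (1,4)@(3, 9): e=[-5,14,17] → .
    (2,4)@(5, 9): e=[-13,26,13] → .
    (0,5)@(1, 11): e=[-11,10,27] → .
  covered (4 px):
    . . . .
    . . . .
    . . X .
    . X X .
    X . . .
    . . . .
    . . . .
T1:
  2·area = 36
  edge (4, 12)→(0, 6): d=(-4,-6) top-left  bias=+0
  edge (0, 6)→(2, 0): d=(2,-6) top-left  bias=+0
  edge (2, 0)→(4, 12): d=(2,12) right/bottom  bias=-1
    (0,1)@(1, 3): e=[18,0,18] → X  [on edge]
    (1,1)@(3, 3): e=[30,12,-6] → .
    (0,2)@(1, 5): e=[10,4,22] → X
    (1,2)@(3, 5): e=[22,16,-2] → .
    (0,3)@(1, 7): e=[2,8,26] → X
    (1,3)@(3, 7): e=[14,20,2] → X
    (2,3)@(5, 7): e=[26,32,-22] → .
    (0,4)@(1, 9): e=[-6,12,30] → .
    (1,4)@(3, 9): e=[6,24,6] → X
    (2,4)@(5, 9): e=[18,36,-18] → .
    (1,5)@(3, 11): e=[-2,28,10] → .
  covered (5 px):
    . . . .
    X . . .
    X . . .
    X X . .
    . X . .
    . . . .
    . . . .

Answer: 9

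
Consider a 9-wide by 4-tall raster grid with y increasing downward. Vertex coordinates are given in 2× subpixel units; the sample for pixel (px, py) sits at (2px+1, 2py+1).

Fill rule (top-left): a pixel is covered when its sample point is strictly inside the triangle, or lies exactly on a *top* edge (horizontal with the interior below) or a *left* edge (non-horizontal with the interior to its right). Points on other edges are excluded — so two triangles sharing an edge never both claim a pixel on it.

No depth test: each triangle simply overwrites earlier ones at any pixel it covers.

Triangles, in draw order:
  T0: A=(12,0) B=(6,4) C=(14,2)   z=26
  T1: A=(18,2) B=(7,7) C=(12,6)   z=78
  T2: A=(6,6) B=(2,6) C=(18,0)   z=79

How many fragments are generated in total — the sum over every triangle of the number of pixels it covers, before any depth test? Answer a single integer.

T0:
  2·area = 20  (B↔C swapped to make it positive)
  edge (12, 0)→(14, 2): d=(2,2) right/bottom  bias=-1
  edge (14, 2)→(6, 4): d=(-8,2) right/bottom  bias=-1
  edge (6, 4)→(12, 0): d=(6,-4) top-left  bias=+0
    (5,0)@(11, 1): e=[4,14,2] → #
    (6,0)@(13, 1): e=[0,10,10] → ·  [on edge]
    (4,1)@(9, 3): e=[12,2,6] → #
    (5,1)@(11, 3): e=[8,-2,14] → ·
    (7,1)@(15, 3): e=[0,-10,30] → ·  [on edge]
    (4,2)@(9, 5): e=[16,-14,18] → ·
    (8,2)@(17, 5): e=[0,-30,50] → ·  [on edge]
  covered (2 px):
    · · · · · # · · ·
    · · · · # · · · ·
    · · · · · · · · ·
    · · · · · · · · ·
T1:
  2·area = 14  (B↔C swapped to make it positive)
  edge (18, 2)→(12, 6): d=(-6,4) right/bottom  bias=-1
  edge (12, 6)→(7, 7): d=(-5,1) right/bottom  bias=-1
  edge (7, 7)→(18, 2): d=(11,-5) top-left  bias=+0
    (6,2)@(13, 5): e=[2,4,8] → #
    (7,2)@(15, 5): e=[-6,2,18] → ·
    (8,2)@(17, 5): e=[-14,0,28] → ·  [on edge]
    (3,3)@(7, 7): e=[14,0,0] → ·  [on edge]
    (6,3)@(13, 7): e=[-10,-6,30] → ·
  covered (1 px):
    · · · · · · · · ·
    · · · · · · · · ·
    · · · · · · # · ·
    · · · · · · · · ·
T2:
  2·area = 24
  edge (6, 6)→(2, 6): d=(-4,0) right/bottom  bias=-1
  edge (2, 6)→(18, 0): d=(16,-6) top-left  bias=+0
  edge (18, 0)→(6, 6): d=(-12,6) right/bottom  bias=-1
    (5,1)@(11, 3): e=[12,6,6] → #
    (6,1)@(13, 3): e=[12,18,-6] → ·
    (2,2)@(5, 5): e=[4,2,18] → #
    (3,2)@(7, 5): e=[4,14,6] → #
    (4,2)@(9, 5): e=[4,26,-6] → ·
    (5,2)@(11, 5): e=[4,38,-18] → ·
    (2,3)@(5, 7): e=[-4,34,-6] → ·
    (3,3)@(7, 7): e=[-4,46,-18] → ·
  covered (3 px):
    · · · · · · · · ·
    · · · · · # · · ·
    · · # # · · · · ·
    · · · · · · · · ·

Final: 6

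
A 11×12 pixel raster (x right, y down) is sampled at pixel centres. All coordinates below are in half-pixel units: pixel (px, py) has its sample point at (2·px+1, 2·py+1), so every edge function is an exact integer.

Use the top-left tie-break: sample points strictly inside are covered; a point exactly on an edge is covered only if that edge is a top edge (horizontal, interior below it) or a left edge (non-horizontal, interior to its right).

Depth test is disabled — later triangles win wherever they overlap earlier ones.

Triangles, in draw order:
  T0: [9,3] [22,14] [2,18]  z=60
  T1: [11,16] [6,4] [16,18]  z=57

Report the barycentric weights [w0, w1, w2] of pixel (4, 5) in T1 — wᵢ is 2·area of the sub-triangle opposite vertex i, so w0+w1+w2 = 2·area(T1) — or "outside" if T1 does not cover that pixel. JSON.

T0:
  2·area = 272
  edge (9, 3)→(22, 14): d=(13,11) right/bottom  bias=-1
  edge (22, 14)→(2, 18): d=(-20,4) right/bottom  bias=-1
  edge (2, 18)→(9, 3): d=(7,-15) top-left  bias=+0
    (4,1)@(9, 3): e=[0,272,0] → .  [on edge]
    (4,2)@(9, 5): e=[26,232,14] → X
    (5,2)@(11, 5): e=[4,224,44] → X
    (6,2)@(13, 5): e=[-18,216,74] → .
    (4,3)@(9, 7): e=[52,192,28] → X
    (6,3)@(13, 7): e=[8,176,88] → X
    (7,3)@(15, 7): e=[-14,168,118] → .
    (3,4)@(7, 9): e=[100,160,12] → X
    (7,4)@(15, 9): e=[12,128,132] → X
    (8,4)@(17, 9): e=[-10,120,162] → .
    (3,5)@(7, 11): e=[126,120,26] → X
    (8,5)@(17, 11): e=[16,80,176] → X
    (8,7)@(17, 15): e=[68,0,204] → .  [on edge]
    (3,8)@(7, 17): e=[204,0,68] → .  [on edge]
  covered (32 px):
    . . . . . . . . . . .
    . . . . . . . . . . .
    . . . . X X . . . . .
    . . . . X X X . . . .
    . . . X X X X X . . .
    . . . X X X X X X . .
    . . X X X X X X X X .
    . . X X X X X X . . .
    . X X . . . . . . . .
    . . . . . . . . . . .
    . . . . . . . . . . .
    . . . . . . . . . . .
T1:
  2·area = 50
  edge (11, 16)→(6, 4): d=(-5,-12) top-left  bias=+0
  edge (6, 4)→(16, 18): d=(10,14) right/bottom  bias=-1
  edge (16, 18)→(11, 16): d=(-5,-2) top-left  bias=+0
    (4,4)@(9, 9): e=[11,8,31] → X
    (5,4)@(11, 9): e=[35,-20,35] → .
    (4,5)@(9, 11): e=[1,28,21] → X
    (5,5)@(11, 11): e=[25,0,25] → .  [on edge]
    (4,6)@(9, 13): e=[-9,48,11] → .
    (5,6)@(11, 13): e=[15,20,15] → X
    (6,6)@(13, 13): e=[39,-8,19] → .
    (5,7)@(11, 15): e=[5,40,5] → X
    (6,7)@(13, 15): e=[29,12,9] → X
    (7,7)@(15, 15): e=[53,-16,13] → .
    (5,8)@(11, 17): e=[-5,60,-5] → .
    (6,8)@(13, 17): e=[19,32,-1] → .
  covered (6 px):
    . . . . . . . . . . .
    . . . . . . . . . . .
    . . . . . . . . . . .
    . . . . . . . . . . .
    . . . . X . . . . . .
    . . . . X . . . . . .
    . . . . . X . . . . .
    . . . . . X X . . . .
    . . . . . . . X . . .
    . . . . . . . . . . .
    . . . . . . . . . . .
    . . . . . . . . . . .

Final: [28,21,1]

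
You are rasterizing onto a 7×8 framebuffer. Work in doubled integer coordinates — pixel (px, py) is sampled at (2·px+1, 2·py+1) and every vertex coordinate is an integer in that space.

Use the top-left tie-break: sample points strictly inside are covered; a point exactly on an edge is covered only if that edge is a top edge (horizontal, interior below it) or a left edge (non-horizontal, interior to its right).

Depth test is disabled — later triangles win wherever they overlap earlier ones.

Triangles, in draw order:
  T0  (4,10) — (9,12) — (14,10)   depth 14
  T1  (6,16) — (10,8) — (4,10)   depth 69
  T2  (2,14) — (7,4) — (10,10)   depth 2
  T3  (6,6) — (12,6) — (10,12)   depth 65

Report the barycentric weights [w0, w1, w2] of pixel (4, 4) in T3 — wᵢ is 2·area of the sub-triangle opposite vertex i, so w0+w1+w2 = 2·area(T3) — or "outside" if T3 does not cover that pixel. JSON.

T0:
  2·area = 20  (B↔C swapped to make it positive)
  edge (4, 10)→(14, 10): d=(10,0) top-left  bias=+0
  edge (14, 10)→(9, 12): d=(-5,2) right/bottom  bias=-1
  edge (9, 12)→(4, 10): d=(-5,-2) top-left  bias=+0
    (3,5)@(7, 11): e=[10,9,1] → X
    (4,5)@(9, 11): e=[10,5,5] → X
    (5,5)@(11, 11): e=[10,1,9] → X
    (6,5)@(13, 11): e=[10,-3,13] → .
    (3,6)@(7, 13): e=[30,-1,-9] → .
    (4,6)@(9, 13): e=[30,-5,-5] → .
    (5,6)@(11, 13): e=[30,-9,-1] → .
  covered (3 px):
    . . . . . . .
    . . . . . . .
    . . . . . . .
    . . . . . . .
    . . . . . . .
    . . . X X X .
    . . . . . . .
    . . . . . . .
T1:
  2·area = 40  (B↔C swapped to make it positive)
  edge (6, 16)→(4, 10): d=(-2,-6) top-left  bias=+0
  edge (4, 10)→(10, 8): d=(6,-2) top-left  bias=+0
  edge (10, 8)→(6, 16): d=(-4,8) right/bottom  bias=-1
    (0,0)@(1, 1): e=[0,-60,100] → .  [on edge]
    (1,3)@(3, 7): e=[0,-20,60] → .  [on edge]
    (6,3)@(13, 7): e=[60,0,-20] → .  [on edge]
    (3,4)@(7, 9): e=[20,0,20] → X  [on edge]
    (4,4)@(9, 9): e=[32,4,4] → X
    (5,4)@(11, 9): e=[44,8,-12] → .
    (0,5)@(1, 11): e=[-20,0,60] → .  [on edge]
    (2,5)@(5, 11): e=[4,8,28] → X
    (4,5)@(9, 11): e=[28,16,-4] → .
    (2,6)@(5, 13): e=[0,20,20] → X  [on edge]
    (4,6)@(9, 13): e=[24,28,-12] → .
    (2,7)@(5, 15): e=[-4,32,12] → .
  covered (6 px):
    . . . . . . .
    . . . . . . .
    . . . . . . .
    . . . . . . .
    . . . X X . .
    . . X X . . .
    . . X X . . .
    . . . . . . .
T2:
  2·area = 60
  edge (2, 14)→(7, 4): d=(5,-10) top-left  bias=+0
  edge (7, 4)→(10, 10): d=(3,6) right/bottom  bias=-1
  edge (10, 10)→(2, 14): d=(-8,4) right/bottom  bias=-1
    (3,2)@(7, 5): e=[5,3,52] → X
    (4,2)@(9, 5): e=[25,-9,44] → .
    (3,3)@(7, 7): e=[15,9,36] → X
    (4,3)@(9, 7): e=[35,-3,28] → .
    (2,4)@(5, 9): e=[5,27,28] → X
    (4,4)@(9, 9): e=[45,3,12] → X
    (5,4)@(11, 9): e=[65,-9,4] → .
    (2,5)@(5, 11): e=[15,33,12] → X
    (4,5)@(9, 11): e=[55,9,-4] → .
    (1,6)@(3, 13): e=[5,51,4] → X
    (2,6)@(5, 13): e=[25,39,-4] → .
    (3,6)@(7, 13): e=[45,27,-12] → .
  covered (8 px):
    . . . . . . .
    . . . . . . .
    . . . X . . .
    . . . X . . .
    . . X X X . .
    . . X X . . .
    . X . . . . .
    . . . . . . .
T3:
  2·area = 36
  edge (6, 6)→(12, 6): d=(6,0) top-left  bias=+0
  edge (12, 6)→(10, 12): d=(-2,6) right/bottom  bias=-1
  edge (10, 12)→(6, 6): d=(-4,-6) top-left  bias=+0
    (6,1)@(13, 3): e=[-18,0,54] → .  [on edge]
    (3,3)@(7, 7): e=[6,28,2] → X
    (4,3)@(9, 7): e=[6,16,14] → X
    (5,3)@(11, 7): e=[6,4,26] → X
    (6,3)@(13, 7): e=[6,-8,38] → .
    (3,4)@(7, 9): e=[18,24,-6] → .
    (4,4)@(9, 9): e=[18,12,6] → X
    (5,4)@(11, 9): e=[18,0,18] → .  [on edge]
    (4,5)@(9, 11): e=[30,8,-2] → .
    (4,7)@(9, 15): e=[54,0,-18] → .  [on edge]
  covered (4 px):
    . . . . . . .
    . . . . . . .
    . . . . . . .
    . . . X X X .
    . . . . X . .
    . . . . . . .
    . . . . . . .
    . . . . . . .

Final: [12,6,18]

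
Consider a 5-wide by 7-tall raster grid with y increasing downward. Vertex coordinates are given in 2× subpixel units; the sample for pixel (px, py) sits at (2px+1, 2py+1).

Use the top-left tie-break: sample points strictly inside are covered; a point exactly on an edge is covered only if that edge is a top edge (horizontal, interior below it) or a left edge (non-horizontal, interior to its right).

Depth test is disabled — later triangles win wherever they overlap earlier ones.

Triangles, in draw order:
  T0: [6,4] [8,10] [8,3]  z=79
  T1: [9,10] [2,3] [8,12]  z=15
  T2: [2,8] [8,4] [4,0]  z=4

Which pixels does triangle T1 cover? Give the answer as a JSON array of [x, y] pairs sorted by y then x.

T0:
  2·area = 14  (B↔C swapped to make it positive)
  edge (6, 4)→(8, 3): d=(2,-1) top-left  bias=+0
  edge (8, 3)→(8, 10): d=(0,7) right/bottom  bias=-1
  edge (8, 10)→(6, 4): d=(-2,-6) top-left  bias=+0
    (2,0)@(5, 1): e=[-7,21,0] → ·  [on edge]
    (3,2)@(7, 5): e=[3,7,4] → █
    (4,2)@(9, 5): e=[5,-7,16] → ·
    (3,3)@(7, 7): e=[7,7,0] → █  [on edge]
    (4,3)@(9, 7): e=[9,-7,12] → ·
    (3,4)@(7, 9): e=[11,7,-4] → ·
    (4,6)@(9, 13): e=[21,-7,0] → ·  [on edge]
  covered (2 px):
    · · · · ·
    · · · · ·
    · · · █ ·
    · · · █ ·
    · · · · ·
    · · · · ·
    · · · · ·
T1:
  2·area = 21  (B↔C swapped to make it positive)
  edge (9, 10)→(8, 12): d=(-1,2) right/bottom  bias=-1
  edge (8, 12)→(2, 3): d=(-6,-9) top-left  bias=+0
  edge (2, 3)→(9, 10): d=(7,7) right/bottom  bias=-1
    (2,3)@(5, 7): e=[11,3,7] → █
    (3,3)@(7, 7): e=[7,21,-7] → ·
    (2,4)@(5, 9): e=[9,-9,21] → ·
    (3,4)@(7, 9): e=[5,9,7] → █
    (4,4)@(9, 9): e=[1,27,-7] → ·
    (3,5)@(7, 11): e=[3,-3,21] → ·
  covered (2 px):
    · · · · ·
    · · · · ·
    · · · · ·
    · · █ · ·
    · · · █ ·
    · · · · ·
    · · · · ·
T2:
  2·area = 40  (B↔C swapped to make it positive)
  edge (2, 8)→(4, 0): d=(2,-8) top-left  bias=+0
  edge (4, 0)→(8, 4): d=(4,4) right/bottom  bias=-1
  edge (8, 4)→(2, 8): d=(-6,4) right/bottom  bias=-1
    (2,0)@(5, 1): e=[10,0,30] → ·  [on edge]
    (2,1)@(5, 3): e=[14,8,18] → █
    (3,1)@(7, 3): e=[30,0,10] → ·  [on edge]
    (1,2)@(3, 5): e=[2,24,14] → █
    (3,2)@(7, 5): e=[34,8,-2] → ·
    (4,2)@(9, 5): e=[50,0,-10] → ·  [on edge]
    (1,3)@(3, 7): e=[6,32,2] → █
    (2,3)@(5, 7): e=[22,24,-6] → ·
    (1,4)@(3, 9): e=[10,40,-10] → ·
  covered (4 px):
    · · · · ·
    · · █ · ·
    · █ █ · ·
    · █ · · ·
    · · · · ·
    · · · · ·
    · · · · ·

Result: [[2,3],[3,4]]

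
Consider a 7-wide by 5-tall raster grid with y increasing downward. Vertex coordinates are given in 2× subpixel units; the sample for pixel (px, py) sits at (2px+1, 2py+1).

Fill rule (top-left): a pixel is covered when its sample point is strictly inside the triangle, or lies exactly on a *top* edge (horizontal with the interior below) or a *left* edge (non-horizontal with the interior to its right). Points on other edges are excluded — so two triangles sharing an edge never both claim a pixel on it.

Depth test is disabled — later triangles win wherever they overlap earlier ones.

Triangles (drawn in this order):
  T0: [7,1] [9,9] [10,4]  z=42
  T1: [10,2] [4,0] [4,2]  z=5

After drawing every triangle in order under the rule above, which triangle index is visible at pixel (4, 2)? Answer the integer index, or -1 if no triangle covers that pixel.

T0:
  2·area = 18  (B↔C swapped to make it positive)
  edge (7, 1)→(10, 4): d=(3,3) right/bottom  bias=-1
  edge (10, 4)→(9, 9): d=(-1,5) right/bottom  bias=-1
  edge (9, 9)→(7, 1): d=(-2,-8) top-left  bias=+0
    (3,0)@(7, 1): e=[0,18,0] → ·  [on edge]
    (4,1)@(9, 3): e=[0,6,12] → ·  [on edge]
    (4,2)@(9, 5): e=[6,4,8] → █
    (5,2)@(11, 5): e=[0,-6,24] → ·  [on edge]
    (4,3)@(9, 7): e=[12,2,4] → █
    (5,3)@(11, 7): e=[6,-8,20] → ·
    (6,3)@(13, 7): e=[0,-18,36] → ·  [on edge]
    (4,4)@(9, 9): e=[18,0,0] → ·  [on edge]
  covered (2 px):
    · · · · · · ·
    · · · · · · ·
    · · · · █ · ·
    · · · · █ · ·
    · · · · · · ·
T1:
  2·area = 12  (B↔C swapped to make it positive)
  edge (10, 2)→(4, 2): d=(-6,0) right/bottom  bias=-1
  edge (4, 2)→(4, 0): d=(0,-2) top-left  bias=+0
  edge (4, 0)→(10, 2): d=(6,2) right/bottom  bias=-1
    (2,0)@(5, 1): e=[6,2,4] → █
    (3,0)@(7, 1): e=[6,6,0] → ·  [on edge]
    (2,1)@(5, 3): e=[-6,2,16] → ·
    (6,1)@(13, 3): e=[-6,18,0] → ·  [on edge]
  covered (1 px):
    · · █ · · · ·
    · · · · · · ·
    · · · · · · ·
    · · · · · · ·
    · · · · · · ·

Z-buffer (winner per pixel, '.' = empty):
  . . 1 . . . .
  . . . . . . .
  . . . . 0 . .
  . . . . 0 . .
  . . . . . . .

Result: 0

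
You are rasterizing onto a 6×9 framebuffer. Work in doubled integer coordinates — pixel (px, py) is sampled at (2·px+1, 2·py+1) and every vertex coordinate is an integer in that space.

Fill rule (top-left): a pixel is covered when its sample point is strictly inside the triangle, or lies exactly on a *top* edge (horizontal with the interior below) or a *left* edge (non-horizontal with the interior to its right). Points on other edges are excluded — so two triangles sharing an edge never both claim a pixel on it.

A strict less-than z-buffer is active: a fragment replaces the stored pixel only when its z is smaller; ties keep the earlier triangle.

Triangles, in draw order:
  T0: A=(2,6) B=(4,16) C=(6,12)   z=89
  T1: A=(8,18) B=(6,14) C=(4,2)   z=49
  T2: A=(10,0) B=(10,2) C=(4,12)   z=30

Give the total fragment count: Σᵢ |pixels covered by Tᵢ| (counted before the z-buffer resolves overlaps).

T0:
  2·area = 28  (B↔C swapped to make it positive)
  edge (2, 6)→(6, 12): d=(4,6) right/bottom  bias=-1
  edge (6, 12)→(4, 16): d=(-2,4) right/bottom  bias=-1
  edge (4, 16)→(2, 6): d=(-2,-10) top-left  bias=+0
    (0,0)@(1, 1): e=[-14,42,0] → .  [on edge]
    (1,4)@(3, 9): e=[6,18,4] → X
    (2,4)@(5, 9): e=[-6,10,24] → .
    (1,5)@(3, 11): e=[14,14,0] → X  [on edge]
    (2,5)@(5, 11): e=[2,6,20] → X
    (3,5)@(7, 11): e=[-10,-2,40] → .
    (1,6)@(3, 13): e=[22,10,-4] → .
    (2,6)@(5, 13): e=[10,2,16] → X
    (3,6)@(7, 13): e=[-2,-6,36] → .
    (2,7)@(5, 15): e=[18,-2,12] → .
  covered (4 px):
    . . . . . .
    . . . . . .
    . . . . . .
    . . . . . .
    . X . . . .
    . X X . . .
    . . X . . .
    . . . . . .
    . . . . . .
T1:
  2·area = 16
  edge (8, 18)→(6, 14): d=(-2,-4) top-left  bias=+0
  edge (6, 14)→(4, 2): d=(-2,-12) top-left  bias=+0
  edge (4, 2)→(8, 18): d=(4,16) right/bottom  bias=-1
    (2,3)@(5, 7): e=[10,2,4] → X
    (3,3)@(7, 7): e=[18,26,-28] → .
    (2,4)@(5, 9): e=[6,-2,12] → .
    (3,7)@(7, 15): e=[2,10,4] → X
    (4,7)@(9, 15): e=[10,34,-28] → .
    (3,8)@(7, 17): e=[-2,6,12] → .
  covered (2 px):
    . . . . . .
    . . . . . .
    . . . . . .
    . . X . . .
    . . . . . .
    . . . . . .
    . . . . . .
    . . . X . .
    . . . . . .
T2:
  2·area = 12
  edge (10, 0)→(10, 2): d=(0,2) right/bottom  bias=-1
  edge (10, 2)→(4, 12): d=(-6,10) right/bottom  bias=-1
  edge (4, 12)→(10, 0): d=(6,-12) top-left  bias=+0
    (4,1)@(9, 3): e=[2,4,6] → X
    (5,1)@(11, 3): e=[-2,-16,30] → .
    (4,2)@(9, 5): e=[2,-8,18] → .
    (3,3)@(7, 7): e=[6,0,6] → .  [on edge]
    (0,8)@(1, 17): e=[18,0,-6] → .  [on edge]
  covered (1 px):
    . . . . . .
    . . . . X .
    . . . . . .
    . . . . . .
    . . . . . .
    . . . . . .
    . . . . . .
    . . . . . .
    . . . . . .

Answer: 7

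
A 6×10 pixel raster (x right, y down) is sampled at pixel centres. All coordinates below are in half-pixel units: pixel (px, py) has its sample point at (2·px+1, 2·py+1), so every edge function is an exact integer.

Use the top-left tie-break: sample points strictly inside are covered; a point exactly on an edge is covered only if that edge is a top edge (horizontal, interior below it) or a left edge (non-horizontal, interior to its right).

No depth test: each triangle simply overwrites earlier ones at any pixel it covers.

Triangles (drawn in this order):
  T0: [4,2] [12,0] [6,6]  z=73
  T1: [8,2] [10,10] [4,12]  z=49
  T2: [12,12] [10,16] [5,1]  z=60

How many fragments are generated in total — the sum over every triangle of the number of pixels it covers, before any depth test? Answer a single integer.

T0:
  2·area = 36
  edge (4, 2)→(12, 0): d=(8,-2) top-left  bias=+0
  edge (12, 0)→(6, 6): d=(-6,6) right/bottom  bias=-1
  edge (6, 6)→(4, 2): d=(-2,-4) top-left  bias=+0
    (4,0)@(9, 1): e=[2,12,22] → #
    (5,0)@(11, 1): e=[6,0,30] → ·  [on edge]
    (2,1)@(5, 3): e=[10,24,2] → #
    (3,1)@(7, 3): e=[14,12,10] → #
    (4,1)@(9, 3): e=[18,0,18] → ·  [on edge]
    (2,2)@(5, 5): e=[26,12,-2] → ·
    (3,2)@(7, 5): e=[30,0,6] → ·  [on edge]
    (2,3)@(5, 7): e=[42,0,-6] → ·  [on edge]
    (1,4)@(3, 9): e=[54,0,-18] → ·  [on edge]
    (0,5)@(1, 11): e=[66,0,-30] → ·  [on edge]
  covered (3 px):
    · · · · # ·
    · · # # · ·
    · · · · · ·
    · · · · · ·
    · · · · · ·
    · · · · · ·
    · · · · · ·
    · · · · · ·
    · · · · · ·
    · · · · · ·
T1:
  2·area = 52
  edge (8, 2)→(10, 10): d=(2,8) right/bottom  bias=-1
  edge (10, 10)→(4, 12): d=(-6,2) right/bottom  bias=-1
  edge (4, 12)→(8, 2): d=(4,-10) top-left  bias=+0
    (3,2)@(7, 5): e=[14,36,2] → #
    (4,2)@(9, 5): e=[-2,32,22] → ·
    (3,3)@(7, 7): e=[18,24,10] → #
    (4,3)@(9, 7): e=[2,20,30] → #
    (5,3)@(11, 7): e=[-14,16,50] → ·
    (3,4)@(7, 9): e=[22,12,18] → #
    (5,4)@(11, 9): e=[-10,4,58] → ·
    (2,5)@(5, 11): e=[42,4,6] → #
    (3,5)@(7, 11): e=[26,0,26] → ·  [on edge]
    (4,5)@(9, 11): e=[10,-4,46] → ·
    (0,6)@(1, 13): e=[78,0,-26] → ·  [on edge]
    (2,6)@(5, 13): e=[46,-8,14] → ·
  covered (6 px):
    · · · · · ·
    · · · · · ·
    · · · # · ·
    · · · # # ·
    · · · # # ·
    · · # · · ·
    · · · · · ·
    · · · · · ·
    · · · · · ·
    · · · · · ·
T2:
  2·area = 50
  edge (12, 12)→(10, 16): d=(-2,4) right/bottom  bias=-1
  edge (10, 16)→(5, 1): d=(-5,-15) top-left  bias=+0
  edge (5, 1)→(12, 12): d=(7,11) right/bottom  bias=-1
    (2,0)@(5, 1): e=[50,0,0] → ·  [on edge]
    (3,2)@(7, 5): e=[34,10,6] → #
    (4,2)@(9, 5): e=[26,40,-16] → ·
    (3,3)@(7, 7): e=[30,0,20] → #  [on edge]
    (4,3)@(9, 7): e=[22,30,-2] → ·
    (3,4)@(7, 9): e=[26,-10,34] → ·
    (4,4)@(9, 9): e=[18,20,12] → #
    (5,4)@(11, 9): e=[10,50,-10] → ·
    (4,5)@(9, 11): e=[14,10,26] → #
    (5,5)@(11, 11): e=[6,40,4] → #
    (4,6)@(9, 13): e=[10,0,40] → #  [on edge]
    (4,7)@(9, 15): e=[6,-10,54] → ·
    (5,9)@(11, 19): e=[-10,0,60] → ·  [on edge]
  covered (7 px):
    · · · · · ·
    · · · · · ·
    · · · # · ·
    · · · # · ·
    · · · · # ·
    · · · · # #
    · · · · # #
    · · · · · ·
    · · · · · ·
    · · · · · ·

Final: 16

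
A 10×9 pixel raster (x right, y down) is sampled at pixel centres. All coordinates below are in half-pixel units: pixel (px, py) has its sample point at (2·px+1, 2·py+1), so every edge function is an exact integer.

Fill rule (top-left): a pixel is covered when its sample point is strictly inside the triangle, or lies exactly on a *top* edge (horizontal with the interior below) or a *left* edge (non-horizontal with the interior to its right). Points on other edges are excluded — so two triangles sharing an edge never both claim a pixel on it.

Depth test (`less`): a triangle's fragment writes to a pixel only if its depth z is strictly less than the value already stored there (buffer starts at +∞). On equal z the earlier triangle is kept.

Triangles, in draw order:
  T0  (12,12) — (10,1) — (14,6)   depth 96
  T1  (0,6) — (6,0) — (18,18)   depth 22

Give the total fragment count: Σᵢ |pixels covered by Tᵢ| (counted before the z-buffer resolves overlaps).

T0:
  2·area = 34
  edge (12, 12)→(10, 1): d=(-2,-11) top-left  bias=+0
  edge (10, 1)→(14, 6): d=(4,5) right/bottom  bias=-1
  edge (14, 6)→(12, 12): d=(-2,6) right/bottom  bias=-1
    (5,1)@(11, 3): e=[7,3,24] → #
    (6,1)@(13, 3): e=[29,-7,12] → ·
    (7,1)@(15, 3): e=[51,-17,0] → ·  [on edge]
    (5,2)@(11, 5): e=[3,11,20] → #
    (6,2)@(13, 5): e=[25,1,8] → #
    (7,2)@(15, 5): e=[47,-9,-4] → ·
    (5,3)@(11, 7): e=[-1,19,16] → ·
    (6,3)@(13, 7): e=[21,9,4] → #
    (7,3)@(15, 7): e=[43,-1,-8] → ·
    (6,4)@(13, 9): e=[17,17,0] → ·  [on edge]
    (5,7)@(11, 15): e=[-17,51,0] → ·  [on edge]
  covered (4 px):
    · · · · · · · · · ·
    · · · · · # · · · ·
    · · · · · # # · · ·
    · · · · · · # · · ·
    · · · · · · · · · ·
    · · · · · · · · · ·
    · · · · · · · · · ·
    · · · · · · · · · ·
    · · · · · · · · · ·
T1:
  2·area = 180
  edge (0, 6)→(6, 0): d=(6,-6) top-left  bias=+0
  edge (6, 0)→(18, 18): d=(12,18) right/bottom  bias=-1
  edge (18, 18)→(0, 6): d=(-18,-12) top-left  bias=+0
    (2,0)@(5, 1): e=[0,30,150] → #  [on edge]
    (3,0)@(7, 1): e=[12,-6,174] → ·
    (1,1)@(3, 3): e=[0,90,90] → #  [on edge]
    (3,1)@(7, 3): e=[24,18,138] → #
    (4,1)@(9, 3): e=[36,-18,162] → ·
    (0,2)@(1, 5): e=[0,150,30] → #  [on edge]
    (4,2)@(9, 5): e=[48,6,126] → #
    (5,2)@(11, 5): e=[60,-30,150] → ·
    (0,3)@(1, 7): e=[12,174,-6] → ·
    (1,3)@(3, 7): e=[24,138,18] → #
    (5,3)@(11, 7): e=[72,-6,114] → ·
    (1,4)@(3, 9): e=[36,162,-18] → ·
  covered (24 px):
    · · # · · · · · · ·
    · # # # · · · · · ·
    # # # # # · · · · ·
    · # # # # · · · · ·
    · · # # # # · · · ·
    · · · · # # # · · ·
    · · · · · # # · · ·
    · · · · · · · # · ·
    · · · · · · · · # ·

Result: 28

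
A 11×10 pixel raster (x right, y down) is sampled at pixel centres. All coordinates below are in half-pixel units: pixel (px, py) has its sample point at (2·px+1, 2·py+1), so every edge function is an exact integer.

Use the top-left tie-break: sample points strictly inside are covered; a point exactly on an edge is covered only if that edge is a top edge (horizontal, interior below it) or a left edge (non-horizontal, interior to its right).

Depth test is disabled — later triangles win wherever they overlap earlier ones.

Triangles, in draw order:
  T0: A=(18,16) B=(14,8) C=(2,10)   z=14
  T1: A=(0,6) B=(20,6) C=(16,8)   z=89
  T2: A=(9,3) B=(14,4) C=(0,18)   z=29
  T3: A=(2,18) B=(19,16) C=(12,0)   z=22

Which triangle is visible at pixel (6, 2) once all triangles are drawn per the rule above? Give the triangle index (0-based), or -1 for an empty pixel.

T0:
  2·area = 104  (B↔C swapped to make it positive)
  edge (18, 16)→(2, 10): d=(-16,-6) top-left  bias=+0
  edge (2, 10)→(14, 8): d=(12,-2) top-left  bias=+0
  edge (14, 8)→(18, 16): d=(4,8) right/bottom  bias=-1
    (4,4)@(9, 9): e=[58,2,44] → X
    (5,4)@(11, 9): e=[70,6,28] → X
    (6,4)@(13, 9): e=[82,10,12] → X
    (7,4)@(15, 9): e=[94,14,-4] → .
    (2,5)@(5, 11): e=[2,18,84] → X
    (3,5)@(7, 11): e=[14,22,68] → X
    (7,5)@(15, 11): e=[62,38,4] → X
    (8,5)@(17, 11): e=[74,42,-12] → .
    (2,6)@(5, 13): e=[-30,42,92] → .
    (3,6)@(7, 13): e=[-18,46,76] → .
    (4,6)@(9, 13): e=[-6,50,60] → .
    (5,6)@(11, 13): e=[6,54,44] → X
  covered (13 px):
    . . . . . . . . . . .
    . . . . . . . . . . .
    . . . . . . . . . . .
    . . . . . . . . . . .
    . . . . X X X . . . .
    . . X X X X X X . . .
    . . . . . X X X . . .
    . . . . . . . . X . .
    . . . . . . . . . . .
    . . . . . . . . . . .
T1:
  2·area = 40
  edge (0, 6)→(20, 6): d=(20,0) top-left  bias=+0
  edge (20, 6)→(16, 8): d=(-4,2) right/bottom  bias=-1
  edge (16, 8)→(0, 6): d=(-16,-2) top-left  bias=+0
    (4,3)@(9, 7): e=[20,18,2] → X
    (5,3)@(11, 7): e=[20,14,6] → X
    (6,3)@(13, 7): e=[20,10,10] → X
    (7,3)@(15, 7): e=[20,6,14] → X
    (8,3)@(17, 7): e=[20,2,18] → X
    (9,3)@(19, 7): e=[20,-2,22] → .
    (4,4)@(9, 9): e=[60,10,-30] → .
    (5,4)@(11, 9): e=[60,6,-26] → .
    (6,4)@(13, 9): e=[60,2,-22] → .
    (7,4)@(15, 9): e=[60,-2,-18] → .
    (8,4)@(17, 9): e=[60,-6,-14] → .
  covered (5 px):
    . . . . . . . . . . .
    . . . . . . . . . . .
    . . . . . . . . . . .
    . . . . X X X X X . .
    . . . . . . . . . . .
    . . . . . . . . . . .
    . . . . . . . . . . .
    . . . . . . . . . . .
    . . . . . . . . . . .
    . . . . . . . . . . .
T2:
  2·area = 84
  edge (9, 3)→(14, 4): d=(5,1) right/bottom  bias=-1
  edge (14, 4)→(0, 18): d=(-14,14) right/bottom  bias=-1
  edge (0, 18)→(9, 3): d=(9,-15) top-left  bias=+0
    (8,0)@(17, 1): e=[-18,0,102] → .  [on edge]
    (4,1)@(9, 3): e=[0,84,0] → .  [on edge]
    (7,1)@(15, 3): e=[-6,0,90] → .  [on edge]
    (4,2)@(9, 5): e=[10,56,18] → X
    (5,2)@(11, 5): e=[8,28,48] → X
    (6,2)@(13, 5): e=[6,0,78] → .  [on edge]
    (9,2)@(19, 5): e=[0,-84,168] → .  [on edge]
    (3,3)@(7, 7): e=[22,56,6] → X
    (5,3)@(11, 7): e=[18,0,66] → .  [on edge]
    (3,4)@(7, 9): e=[32,28,24] → X
    (4,4)@(9, 9): e=[30,0,54] → .  [on edge]
    (2,5)@(5, 11): e=[44,28,12] → X
    (3,5)@(7, 11): e=[42,0,42] → .  [on edge]
    (1,6)@(3, 13): e=[56,28,0] → X  [on edge]
    (2,6)@(5, 13): e=[54,0,30] → .  [on edge]
    (1,7)@(3, 15): e=[66,0,18] → .  [on edge]
    (0,8)@(1, 17): e=[78,0,6] → .  [on edge]
  covered (7 px):
    . . . . . . . . . . .
    . . . . . . . . . . .
    . . . . X X . . . . .
    . . . X X . . . . . .
    . . . X . . . . . . .
    . . X . . . . . . . .
    . X . . . . . . . . .
    . . . . . . . . . . .
    . . . . . . . . . . .
    . . . . . . . . . . .
T3:
  2·area = 286  (B↔C swapped to make it positive)
  edge (2, 18)→(12, 0): d=(10,-18) top-left  bias=+0
  edge (12, 0)→(19, 16): d=(7,16) right/bottom  bias=-1
  edge (19, 16)→(2, 18): d=(-17,2) right/bottom  bias=-1
    (5,1)@(11, 3): e=[12,37,237] → X
    (6,1)@(13, 3): e=[48,5,233] → X
    (7,1)@(15, 3): e=[84,-27,229] → .
    (5,2)@(11, 5): e=[32,51,203] → X
    (7,2)@(15, 5): e=[104,-13,195] → .
    (4,3)@(9, 7): e=[16,97,173] → X
    (7,3)@(15, 7): e=[124,1,161] → X
    (8,3)@(17, 7): e=[160,-31,157] → .
    (3,4)@(7, 9): e=[0,143,143] → X  [on edge]
    (8,4)@(17, 9): e=[180,-17,123] → .
    (3,5)@(7, 11): e=[20,157,109] → X
    (8,5)@(17, 11): e=[200,-3,89] → .
  covered (36 px):
    . . . . . . . . . . .
    . . . . . X X . . . .
    . . . . . X X . . . .
    . . . . X X X X . . .
    . . . X X X X X . . .
    . . . X X X X X . . .
    . . X X X X X X X . .
    . . X X X X X X X . .
    . X X X X . . . . . .
    . . . . . . . . . . .

Z-buffer (winner per pixel, '.' = empty):
  . . . . . . . . . . .
  . . . . . 3 3 . . . .
  . . . . 2 3 3 . . . .
  . . . 2 3 3 3 3 1 . .
  . . . 3 3 3 3 3 . . .
  . . 2 3 3 3 3 3 . . .
  . 2 3 3 3 3 3 3 3 . .
  . . 3 3 3 3 3 3 3 . .
  . 3 3 3 3 . . . . . .
  . . . . . . . . . . .

Final: 3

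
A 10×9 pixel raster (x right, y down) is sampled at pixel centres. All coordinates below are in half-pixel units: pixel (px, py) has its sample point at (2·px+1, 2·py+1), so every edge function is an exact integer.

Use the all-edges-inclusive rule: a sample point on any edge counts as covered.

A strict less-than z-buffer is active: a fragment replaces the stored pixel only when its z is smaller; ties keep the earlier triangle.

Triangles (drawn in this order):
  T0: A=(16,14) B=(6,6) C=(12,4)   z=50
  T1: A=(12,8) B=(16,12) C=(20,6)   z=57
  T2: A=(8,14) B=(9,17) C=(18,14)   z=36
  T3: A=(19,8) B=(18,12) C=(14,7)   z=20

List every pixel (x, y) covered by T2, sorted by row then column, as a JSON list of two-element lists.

T0:
  2·area = 68
  edge (16, 14)→(6, 6): d=(-10,-8) inclusive
  edge (6, 6)→(12, 4): d=(6,-2) inclusive
  edge (12, 4)→(16, 14): d=(4,10) inclusive
    (7,1)@(15, 3): e=[102,0,-34] → ·  [on edge]
    (4,2)@(9, 5): e=[34,0,34] → █  [on edge]
    (5,2)@(11, 5): e=[50,4,14] → █
    (6,2)@(13, 5): e=[66,8,-6] → ·
    (1,3)@(3, 7): e=[-34,0,102] → ·  [on edge]
    (4,3)@(9, 7): e=[14,12,42] → █
    (6,3)@(13, 7): e=[46,20,2] → █
    (7,3)@(15, 7): e=[62,24,-18] → ·
    (4,4)@(9, 9): e=[-6,24,50] → ·
    (5,4)@(11, 9): e=[10,28,30] → █
    (7,4)@(15, 9): e=[42,36,-10] → ·
    (5,5)@(11, 11): e=[-10,40,38] → ·
  covered (9 px):
    · · · · · · · · · ·
    · · · · · · · · · ·
    · · · · █ █ · · · ·
    · · · · █ █ █ · · ·
    · · · · · █ █ · · ·
    · · · · · · █ · · ·
    · · · · · · · █ · ·
    · · · · · · · · · ·
    · · · · · · · · · ·
T1:
  2·area = 40  (B↔C swapped to make it positive)
  edge (12, 8)→(20, 6): d=(8,-2) inclusive
  edge (20, 6)→(16, 12): d=(-4,6) inclusive
  edge (16, 12)→(12, 8): d=(-4,-4) inclusive
    (2,0)@(5, 1): e=[-70,110,0] → ·  [on edge]
    (3,1)@(7, 3): e=[-50,90,0] → ·  [on edge]
    (4,2)@(9, 5): e=[-30,70,0] → ·  [on edge]
    (5,3)@(11, 7): e=[-10,50,0] → ·  [on edge]
    (8,3)@(17, 7): e=[2,14,24] → █
    (9,3)@(19, 7): e=[6,2,32] → █
    (6,4)@(13, 9): e=[10,30,0] → █  [on edge]
    (7,4)@(15, 9): e=[14,18,8] → █
    (9,4)@(19, 9): e=[22,-6,24] → ·
    (6,5)@(13, 11): e=[26,22,-8] → ·
    (7,5)@(15, 11): e=[30,10,0] → █  [on edge]
    (8,5)@(17, 11): e=[34,-2,8] → ·
    (8,6)@(17, 13): e=[50,-10,0] → ·  [on edge]
    (9,7)@(19, 15): e=[70,-30,0] → ·  [on edge]
  covered (6 px):
    · · · · · · · · · ·
    · · · · · · · · · ·
    · · · · · · · · · ·
    · · · · · · · · █ █
    · · · · · · █ █ █ ·
    · · · · · · · █ · ·
    · · · · · · · · · ·
    · · · · · · · · · ·
    · · · · · · · · · ·
T2:
  2·area = 30  (B↔C swapped to make it positive)
  edge (8, 14)→(18, 14): d=(10,0) inclusive
  edge (18, 14)→(9, 17): d=(-9,3) inclusive
  edge (9, 17)→(8, 14): d=(-1,-3) inclusive
    (2,2)@(5, 5): e=[-90,120,0] → ·  [on edge]
    (3,5)@(7, 11): e=[-30,60,0] → ·  [on edge]
    (4,7)@(9, 15): e=[10,18,2] → █
    (5,7)@(11, 15): e=[10,12,8] → █
    (6,7)@(13, 15): e=[10,6,14] → █
    (7,7)@(15, 15): e=[10,0,20] → █  [on edge]
    (8,7)@(17, 15): e=[10,-6,26] → ·
    (4,8)@(9, 17): e=[30,0,0] → █  [on edge]
    (5,8)@(11, 17): e=[30,-6,6] → ·
    (6,8)@(13, 17): e=[30,-12,12] → ·
    (7,8)@(15, 17): e=[30,-18,18] → ·
  covered (5 px):
    · · · · · · · · · ·
    · · · · · · · · · ·
    · · · · · · · · · ·
    · · · · · · · · · ·
    · · · · · · · · · ·
    · · · · · · · · · ·
    · · · · · · · · · ·
    · · · · █ █ █ █ · ·
    · · · · █ · · · · ·
T3:
  2·area = 21
  edge (19, 8)→(18, 12): d=(-1,4) inclusive
  edge (18, 12)→(14, 7): d=(-4,-5) inclusive
  edge (14, 7)→(19, 8): d=(5,1) inclusive
    (8,4)@(17, 9): e=[7,7,7] → █
    (9,4)@(19, 9): e=[-1,17,5] → ·
    (8,5)@(17, 11): e=[5,-1,17] → ·
  covered (1 px):
    · · · · · · · · · ·
    · · · · · · · · · ·
    · · · · · · · · · ·
    · · · · · · · · · ·
    · · · · · · · · █ ·
    · · · · · · · · · ·
    · · · · · · · · · ·
    · · · · · · · · · ·
    · · · · · · · · · ·

Answer: [[4,7],[5,7],[6,7],[7,7],[4,8]]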